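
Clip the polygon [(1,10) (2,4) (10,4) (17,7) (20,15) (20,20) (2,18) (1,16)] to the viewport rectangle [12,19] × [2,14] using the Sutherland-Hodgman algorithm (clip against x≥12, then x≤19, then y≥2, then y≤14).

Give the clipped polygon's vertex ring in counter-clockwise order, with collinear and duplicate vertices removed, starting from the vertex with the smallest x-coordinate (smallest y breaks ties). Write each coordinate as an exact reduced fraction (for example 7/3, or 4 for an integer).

1. After x ≥ 12: [(12,34/7) (17,7) (20,15) (20,20) (12,172/9)]
2. After x ≤ 19: [(12,34/7) (17,7) (19,37/3) (19,179/9) (12,172/9)]
3. After y ≥ 2: [(12,34/7) (17,7) (19,37/3) (19,179/9) (12,172/9)]
4. After y ≤ 14: [(12,14) (12,34/7) (17,7) (19,37/3) (19,14)]
5. Canonical ring: [(12,34/7) (17,7) (19,37/3) (19,14) (12,14)]

Clipped polygon: [(12,34/7) (17,7) (19,37/3) (19,14) (12,14)]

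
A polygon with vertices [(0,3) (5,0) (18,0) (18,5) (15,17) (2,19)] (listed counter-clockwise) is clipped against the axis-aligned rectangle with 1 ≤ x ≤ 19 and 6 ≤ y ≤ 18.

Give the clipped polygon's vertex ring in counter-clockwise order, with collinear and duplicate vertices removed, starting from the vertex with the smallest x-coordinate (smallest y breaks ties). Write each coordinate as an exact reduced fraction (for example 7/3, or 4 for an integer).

Clipped polygon: [(1,6) (71/4,6) (15,17) (17/2,18) (15/8,18) (1,11)]

1. After x ≥ 1: [(1,11) (1,12/5) (5,0) (18,0) (18,5) (15,17) (2,19)]
2. After x ≤ 19: [(1,11) (1,12/5) (5,0) (18,0) (18,5) (15,17) (2,19)]
3. After y ≥ 6: [(1,11) (1,6) (71/4,6) (15,17) (2,19)]
4. After y ≤ 18: [(15/8,18) (1,11) (1,6) (71/4,6) (15,17) (17/2,18)]
5. Canonical ring: [(1,6) (71/4,6) (15,17) (17/2,18) (15/8,18) (1,11)]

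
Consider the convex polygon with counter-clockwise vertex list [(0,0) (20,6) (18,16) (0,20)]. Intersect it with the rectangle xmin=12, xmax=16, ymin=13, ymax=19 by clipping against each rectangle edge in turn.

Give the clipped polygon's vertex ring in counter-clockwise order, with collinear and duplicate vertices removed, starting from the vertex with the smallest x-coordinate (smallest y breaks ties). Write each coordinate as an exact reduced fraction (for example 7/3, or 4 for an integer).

Clipped polygon: [(12,13) (16,13) (16,148/9) (12,52/3)]

1. After x ≥ 12: [(12,18/5) (20,6) (18,16) (12,52/3)]
2. After x ≤ 16: [(12,18/5) (16,24/5) (16,148/9) (12,52/3)]
3. After y ≥ 13: [(12,13) (16,13) (16,148/9) (12,52/3)]
4. After y ≤ 19: [(12,13) (16,13) (16,148/9) (12,52/3)]
5. Canonical ring: [(12,13) (16,13) (16,148/9) (12,52/3)]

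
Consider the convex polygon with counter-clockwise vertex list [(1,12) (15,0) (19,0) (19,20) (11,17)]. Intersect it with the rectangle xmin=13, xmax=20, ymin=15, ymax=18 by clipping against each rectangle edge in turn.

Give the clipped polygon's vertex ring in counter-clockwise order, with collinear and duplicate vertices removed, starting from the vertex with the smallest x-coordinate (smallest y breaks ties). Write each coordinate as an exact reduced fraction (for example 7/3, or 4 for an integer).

Clipped polygon: [(13,15) (19,15) (19,18) (41/3,18) (13,71/4)]

1. After x ≥ 13: [(13,12/7) (15,0) (19,0) (19,20) (13,71/4)]
2. After x ≤ 20: [(13,12/7) (15,0) (19,0) (19,20) (13,71/4)]
3. After y ≥ 15: [(13,15) (19,15) (19,20) (13,71/4)]
4. After y ≤ 18: [(13,15) (19,15) (19,18) (41/3,18) (13,71/4)]
5. Canonical ring: [(13,15) (19,15) (19,18) (41/3,18) (13,71/4)]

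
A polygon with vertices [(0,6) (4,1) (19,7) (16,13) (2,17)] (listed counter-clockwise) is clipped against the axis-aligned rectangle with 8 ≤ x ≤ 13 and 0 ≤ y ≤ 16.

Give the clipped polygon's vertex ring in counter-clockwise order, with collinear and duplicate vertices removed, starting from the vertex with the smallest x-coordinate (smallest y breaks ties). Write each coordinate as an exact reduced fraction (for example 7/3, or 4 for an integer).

1. After x ≥ 8: [(8,13/5) (19,7) (16,13) (8,107/7)]
2. After x ≤ 13: [(8,13/5) (13,23/5) (13,97/7) (8,107/7)]
3. After y ≥ 0: [(8,13/5) (13,23/5) (13,97/7) (8,107/7)]
4. After y ≤ 16: [(8,13/5) (13,23/5) (13,97/7) (8,107/7)]
5. Canonical ring: [(8,13/5) (13,23/5) (13,97/7) (8,107/7)]

Clipped polygon: [(8,13/5) (13,23/5) (13,97/7) (8,107/7)]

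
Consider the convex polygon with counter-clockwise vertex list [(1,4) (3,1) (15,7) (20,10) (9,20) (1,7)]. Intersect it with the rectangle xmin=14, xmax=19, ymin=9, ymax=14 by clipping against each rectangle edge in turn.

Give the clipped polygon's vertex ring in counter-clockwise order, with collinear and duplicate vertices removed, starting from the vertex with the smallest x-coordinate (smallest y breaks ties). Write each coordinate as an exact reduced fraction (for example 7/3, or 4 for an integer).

Clipped polygon: [(14,9) (55/3,9) (19,47/5) (19,120/11) (78/5,14) (14,14)]

1. After x ≥ 14: [(14,13/2) (15,7) (20,10) (14,170/11)]
2. After x ≤ 19: [(14,13/2) (15,7) (19,47/5) (19,120/11) (14,170/11)]
3. After y ≥ 9: [(14,9) (55/3,9) (19,47/5) (19,120/11) (14,170/11)]
4. After y ≤ 14: [(14,14) (14,9) (55/3,9) (19,47/5) (19,120/11) (78/5,14)]
5. Canonical ring: [(14,9) (55/3,9) (19,47/5) (19,120/11) (78/5,14) (14,14)]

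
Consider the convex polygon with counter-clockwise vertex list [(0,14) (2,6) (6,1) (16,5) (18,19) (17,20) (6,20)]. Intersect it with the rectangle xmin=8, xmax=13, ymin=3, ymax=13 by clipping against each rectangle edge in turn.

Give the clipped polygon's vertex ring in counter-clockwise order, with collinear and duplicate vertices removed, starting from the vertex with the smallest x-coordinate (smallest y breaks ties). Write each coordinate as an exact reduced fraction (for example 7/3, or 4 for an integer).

1. After x ≥ 8: [(8,9/5) (16,5) (18,19) (17,20) (8,20)]
2. After x ≤ 13: [(8,9/5) (13,19/5) (13,20) (8,20)]
3. After y ≥ 3: [(8,3) (11,3) (13,19/5) (13,20) (8,20)]
4. After y ≤ 13: [(8,13) (8,3) (11,3) (13,19/5) (13,13)]
5. Canonical ring: [(8,3) (11,3) (13,19/5) (13,13) (8,13)]

Clipped polygon: [(8,3) (11,3) (13,19/5) (13,13) (8,13)]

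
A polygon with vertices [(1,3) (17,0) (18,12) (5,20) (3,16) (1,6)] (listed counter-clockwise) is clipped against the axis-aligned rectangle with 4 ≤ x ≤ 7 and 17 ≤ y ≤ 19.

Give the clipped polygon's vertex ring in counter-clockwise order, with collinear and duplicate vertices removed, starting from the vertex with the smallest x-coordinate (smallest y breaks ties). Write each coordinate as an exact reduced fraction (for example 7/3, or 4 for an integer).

Clipped polygon: [(4,17) (7,17) (7,244/13) (53/8,19) (9/2,19) (4,18)]

1. After x ≥ 4: [(4,39/16) (17,0) (18,12) (5,20) (4,18)]
2. After x ≤ 7: [(4,39/16) (7,15/8) (7,244/13) (5,20) (4,18)]
3. After y ≥ 17: [(4,17) (7,17) (7,244/13) (5,20) (4,18)]
4. After y ≤ 19: [(4,17) (7,17) (7,244/13) (53/8,19) (9/2,19) (4,18)]
5. Canonical ring: [(4,17) (7,17) (7,244/13) (53/8,19) (9/2,19) (4,18)]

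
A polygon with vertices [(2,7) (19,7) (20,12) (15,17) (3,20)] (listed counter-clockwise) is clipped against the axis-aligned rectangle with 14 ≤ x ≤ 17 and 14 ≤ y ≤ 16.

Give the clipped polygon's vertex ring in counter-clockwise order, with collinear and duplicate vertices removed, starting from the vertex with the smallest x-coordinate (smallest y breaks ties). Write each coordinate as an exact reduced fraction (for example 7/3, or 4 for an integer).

1. After x ≥ 14: [(14,7) (19,7) (20,12) (15,17) (14,69/4)]
2. After x ≤ 17: [(14,7) (17,7) (17,15) (15,17) (14,69/4)]
3. After y ≥ 14: [(14,14) (17,14) (17,15) (15,17) (14,69/4)]
4. After y ≤ 16: [(14,16) (14,14) (17,14) (17,15) (16,16)]
5. Canonical ring: [(14,14) (17,14) (17,15) (16,16) (14,16)]

Clipped polygon: [(14,14) (17,14) (17,15) (16,16) (14,16)]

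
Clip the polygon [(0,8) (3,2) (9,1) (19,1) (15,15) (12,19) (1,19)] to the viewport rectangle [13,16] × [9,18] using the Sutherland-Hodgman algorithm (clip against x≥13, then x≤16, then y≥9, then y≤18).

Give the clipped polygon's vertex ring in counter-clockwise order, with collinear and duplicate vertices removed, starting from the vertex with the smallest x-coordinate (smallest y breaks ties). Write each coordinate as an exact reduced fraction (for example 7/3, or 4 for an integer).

1. After x ≥ 13: [(13,1) (19,1) (15,15) (13,53/3)]
2. After x ≤ 16: [(13,1) (16,1) (16,23/2) (15,15) (13,53/3)]
3. After y ≥ 9: [(13,9) (16,9) (16,23/2) (15,15) (13,53/3)]
4. After y ≤ 18: [(13,9) (16,9) (16,23/2) (15,15) (13,53/3)]
5. Canonical ring: [(13,9) (16,9) (16,23/2) (15,15) (13,53/3)]

Clipped polygon: [(13,9) (16,9) (16,23/2) (15,15) (13,53/3)]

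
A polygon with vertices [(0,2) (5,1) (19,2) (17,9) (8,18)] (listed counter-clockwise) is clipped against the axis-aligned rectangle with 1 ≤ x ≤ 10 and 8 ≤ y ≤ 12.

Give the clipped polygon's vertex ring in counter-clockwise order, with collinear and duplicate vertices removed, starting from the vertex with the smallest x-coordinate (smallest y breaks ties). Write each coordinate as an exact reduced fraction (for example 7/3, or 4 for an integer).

Clipped polygon: [(3,8) (10,8) (10,12) (5,12)]

1. After x ≥ 1: [(1,4) (1,9/5) (5,1) (19,2) (17,9) (8,18)]
2. After x ≤ 10: [(1,4) (1,9/5) (5,1) (10,19/14) (10,16) (8,18)]
3. After y ≥ 8: [(3,8) (10,8) (10,16) (8,18)]
4. After y ≤ 12: [(5,12) (3,8) (10,8) (10,12)]
5. Canonical ring: [(3,8) (10,8) (10,12) (5,12)]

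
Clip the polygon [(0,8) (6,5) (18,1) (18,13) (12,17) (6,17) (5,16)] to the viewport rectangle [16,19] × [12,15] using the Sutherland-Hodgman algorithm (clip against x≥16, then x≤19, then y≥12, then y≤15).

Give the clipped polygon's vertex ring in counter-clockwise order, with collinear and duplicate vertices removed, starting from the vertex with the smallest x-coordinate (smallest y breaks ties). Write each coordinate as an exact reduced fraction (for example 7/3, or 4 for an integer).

Clipped polygon: [(16,12) (18,12) (18,13) (16,43/3)]

1. After x ≥ 16: [(16,5/3) (18,1) (18,13) (16,43/3)]
2. After x ≤ 19: [(16,5/3) (18,1) (18,13) (16,43/3)]
3. After y ≥ 12: [(16,12) (18,12) (18,13) (16,43/3)]
4. After y ≤ 15: [(16,12) (18,12) (18,13) (16,43/3)]
5. Canonical ring: [(16,12) (18,12) (18,13) (16,43/3)]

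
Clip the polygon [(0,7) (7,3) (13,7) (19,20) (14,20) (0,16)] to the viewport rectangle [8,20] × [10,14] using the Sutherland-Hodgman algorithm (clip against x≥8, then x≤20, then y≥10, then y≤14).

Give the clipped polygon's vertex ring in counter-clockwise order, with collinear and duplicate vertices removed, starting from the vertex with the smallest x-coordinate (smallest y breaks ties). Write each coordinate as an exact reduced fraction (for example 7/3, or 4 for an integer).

1. After x ≥ 8: [(8,11/3) (13,7) (19,20) (14,20) (8,128/7)]
2. After x ≤ 20: [(8,11/3) (13,7) (19,20) (14,20) (8,128/7)]
3. After y ≥ 10: [(8,10) (187/13,10) (19,20) (14,20) (8,128/7)]
4. After y ≤ 14: [(8,14) (8,10) (187/13,10) (211/13,14)]
5. Canonical ring: [(8,10) (187/13,10) (211/13,14) (8,14)]

Clipped polygon: [(8,10) (187/13,10) (211/13,14) (8,14)]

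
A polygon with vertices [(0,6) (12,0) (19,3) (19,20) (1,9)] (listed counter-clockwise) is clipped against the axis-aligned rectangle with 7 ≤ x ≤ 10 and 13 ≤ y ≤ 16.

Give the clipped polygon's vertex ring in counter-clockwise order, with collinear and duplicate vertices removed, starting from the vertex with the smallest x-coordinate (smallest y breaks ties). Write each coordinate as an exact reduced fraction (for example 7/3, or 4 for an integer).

Clipped polygon: [(83/11,13) (10,13) (10,29/2)]

1. After x ≥ 7: [(7,5/2) (12,0) (19,3) (19,20) (7,38/3)]
2. After x ≤ 10: [(7,5/2) (10,1) (10,29/2) (7,38/3)]
3. After y ≥ 13: [(10,13) (10,29/2) (83/11,13)]
4. After y ≤ 16: [(10,13) (10,29/2) (83/11,13)]
5. Canonical ring: [(83/11,13) (10,13) (10,29/2)]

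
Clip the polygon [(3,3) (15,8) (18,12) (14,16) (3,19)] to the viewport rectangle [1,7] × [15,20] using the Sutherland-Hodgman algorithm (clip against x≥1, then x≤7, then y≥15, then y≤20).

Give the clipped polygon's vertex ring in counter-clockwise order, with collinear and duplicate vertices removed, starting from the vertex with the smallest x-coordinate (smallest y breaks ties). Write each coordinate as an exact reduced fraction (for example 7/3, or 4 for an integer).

Clipped polygon: [(3,15) (7,15) (7,197/11) (3,19)]

1. After x ≥ 1: [(3,3) (15,8) (18,12) (14,16) (3,19)]
2. After x ≤ 7: [(3,3) (7,14/3) (7,197/11) (3,19)]
3. After y ≥ 15: [(3,15) (7,15) (7,197/11) (3,19)]
4. After y ≤ 20: [(3,15) (7,15) (7,197/11) (3,19)]
5. Canonical ring: [(3,15) (7,15) (7,197/11) (3,19)]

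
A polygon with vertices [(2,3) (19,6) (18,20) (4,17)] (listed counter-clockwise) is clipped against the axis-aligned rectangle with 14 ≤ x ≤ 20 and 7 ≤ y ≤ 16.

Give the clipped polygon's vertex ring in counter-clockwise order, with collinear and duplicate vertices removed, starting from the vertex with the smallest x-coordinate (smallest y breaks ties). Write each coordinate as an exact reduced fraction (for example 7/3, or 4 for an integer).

1. After x ≥ 14: [(14,87/17) (19,6) (18,20) (14,134/7)]
2. After x ≤ 20: [(14,87/17) (19,6) (18,20) (14,134/7)]
3. After y ≥ 7: [(14,7) (265/14,7) (18,20) (14,134/7)]
4. After y ≤ 16: [(14,16) (14,7) (265/14,7) (128/7,16)]
5. Canonical ring: [(14,7) (265/14,7) (128/7,16) (14,16)]

Clipped polygon: [(14,7) (265/14,7) (128/7,16) (14,16)]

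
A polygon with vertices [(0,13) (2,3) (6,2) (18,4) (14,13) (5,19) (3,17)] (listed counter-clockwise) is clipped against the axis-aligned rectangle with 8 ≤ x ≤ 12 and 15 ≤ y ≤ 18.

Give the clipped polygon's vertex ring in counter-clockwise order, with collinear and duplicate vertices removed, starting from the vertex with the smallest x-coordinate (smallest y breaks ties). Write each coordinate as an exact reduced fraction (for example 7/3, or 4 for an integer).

Clipped polygon: [(8,15) (11,15) (8,17)]

1. After x ≥ 8: [(8,7/3) (18,4) (14,13) (8,17)]
2. After x ≤ 12: [(8,7/3) (12,3) (12,43/3) (8,17)]
3. After y ≥ 15: [(8,15) (11,15) (8,17)]
4. After y ≤ 18: [(8,15) (11,15) (8,17)]
5. Canonical ring: [(8,15) (11,15) (8,17)]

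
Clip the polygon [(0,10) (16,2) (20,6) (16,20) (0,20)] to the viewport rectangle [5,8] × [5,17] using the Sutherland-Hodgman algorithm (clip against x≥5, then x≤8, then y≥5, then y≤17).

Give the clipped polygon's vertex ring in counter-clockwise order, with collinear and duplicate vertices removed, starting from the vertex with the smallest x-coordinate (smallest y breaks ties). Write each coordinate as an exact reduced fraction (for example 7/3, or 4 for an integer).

1. After x ≥ 5: [(5,15/2) (16,2) (20,6) (16,20) (5,20)]
2. After x ≤ 8: [(5,15/2) (8,6) (8,20) (5,20)]
3. After y ≥ 5: [(5,15/2) (8,6) (8,20) (5,20)]
4. After y ≤ 17: [(5,17) (5,15/2) (8,6) (8,17)]
5. Canonical ring: [(5,15/2) (8,6) (8,17) (5,17)]

Clipped polygon: [(5,15/2) (8,6) (8,17) (5,17)]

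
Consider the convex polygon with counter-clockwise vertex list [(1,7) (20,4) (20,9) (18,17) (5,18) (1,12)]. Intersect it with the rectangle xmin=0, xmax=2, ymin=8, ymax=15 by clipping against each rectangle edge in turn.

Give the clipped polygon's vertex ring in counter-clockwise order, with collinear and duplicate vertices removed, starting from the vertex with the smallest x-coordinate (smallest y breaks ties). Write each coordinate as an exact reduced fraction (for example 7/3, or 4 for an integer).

Clipped polygon: [(1,8) (2,8) (2,27/2) (1,12)]

1. After x ≥ 0: [(1,7) (20,4) (20,9) (18,17) (5,18) (1,12)]
2. After x ≤ 2: [(1,7) (2,130/19) (2,27/2) (1,12)]
3. After y ≥ 8: [(1,8) (2,8) (2,27/2) (1,12)]
4. After y ≤ 15: [(1,8) (2,8) (2,27/2) (1,12)]
5. Canonical ring: [(1,8) (2,8) (2,27/2) (1,12)]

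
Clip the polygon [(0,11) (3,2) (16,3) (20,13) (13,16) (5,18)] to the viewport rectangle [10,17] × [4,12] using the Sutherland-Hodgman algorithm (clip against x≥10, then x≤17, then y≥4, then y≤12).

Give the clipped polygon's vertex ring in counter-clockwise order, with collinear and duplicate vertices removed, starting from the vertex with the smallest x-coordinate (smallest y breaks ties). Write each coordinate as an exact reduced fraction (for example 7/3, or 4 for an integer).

Clipped polygon: [(10,4) (82/5,4) (17,11/2) (17,12) (10,12)]

1. After x ≥ 10: [(10,33/13) (16,3) (20,13) (13,16) (10,67/4)]
2. After x ≤ 17: [(10,33/13) (16,3) (17,11/2) (17,100/7) (13,16) (10,67/4)]
3. After y ≥ 4: [(10,4) (82/5,4) (17,11/2) (17,100/7) (13,16) (10,67/4)]
4. After y ≤ 12: [(10,12) (10,4) (82/5,4) (17,11/2) (17,12)]
5. Canonical ring: [(10,4) (82/5,4) (17,11/2) (17,12) (10,12)]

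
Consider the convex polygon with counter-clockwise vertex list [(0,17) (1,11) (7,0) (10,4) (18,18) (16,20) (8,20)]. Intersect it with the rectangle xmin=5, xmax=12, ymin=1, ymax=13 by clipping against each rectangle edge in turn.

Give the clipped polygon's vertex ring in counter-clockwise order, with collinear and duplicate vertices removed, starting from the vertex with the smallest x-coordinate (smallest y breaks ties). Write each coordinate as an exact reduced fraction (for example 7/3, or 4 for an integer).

Clipped polygon: [(5,11/3) (71/11,1) (31/4,1) (10,4) (12,15/2) (12,13) (5,13)]

1. After x ≥ 5: [(5,151/8) (5,11/3) (7,0) (10,4) (18,18) (16,20) (8,20)]
2. After x ≤ 12: [(5,151/8) (5,11/3) (7,0) (10,4) (12,15/2) (12,20) (8,20)]
3. After y ≥ 1: [(5,151/8) (5,11/3) (71/11,1) (31/4,1) (10,4) (12,15/2) (12,20) (8,20)]
4. After y ≤ 13: [(5,13) (5,11/3) (71/11,1) (31/4,1) (10,4) (12,15/2) (12,13)]
5. Canonical ring: [(5,11/3) (71/11,1) (31/4,1) (10,4) (12,15/2) (12,13) (5,13)]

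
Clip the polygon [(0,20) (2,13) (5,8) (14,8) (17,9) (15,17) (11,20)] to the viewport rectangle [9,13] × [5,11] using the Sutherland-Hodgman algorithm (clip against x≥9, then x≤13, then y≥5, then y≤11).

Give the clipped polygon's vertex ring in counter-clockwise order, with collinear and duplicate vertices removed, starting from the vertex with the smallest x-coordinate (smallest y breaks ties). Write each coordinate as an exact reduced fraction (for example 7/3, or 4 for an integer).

Clipped polygon: [(9,8) (13,8) (13,11) (9,11)]

1. After x ≥ 9: [(9,20) (9,8) (14,8) (17,9) (15,17) (11,20)]
2. After x ≤ 13: [(9,20) (9,8) (13,8) (13,37/2) (11,20)]
3. After y ≥ 5: [(9,20) (9,8) (13,8) (13,37/2) (11,20)]
4. After y ≤ 11: [(9,11) (9,8) (13,8) (13,11)]
5. Canonical ring: [(9,8) (13,8) (13,11) (9,11)]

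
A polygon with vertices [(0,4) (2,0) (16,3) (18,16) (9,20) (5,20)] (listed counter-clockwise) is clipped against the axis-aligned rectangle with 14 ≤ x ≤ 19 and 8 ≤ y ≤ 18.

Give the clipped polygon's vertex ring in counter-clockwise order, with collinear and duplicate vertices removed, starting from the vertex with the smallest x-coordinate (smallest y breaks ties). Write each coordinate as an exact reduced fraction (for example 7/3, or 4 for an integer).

1. After x ≥ 14: [(14,18/7) (16,3) (18,16) (14,160/9)]
2. After x ≤ 19: [(14,18/7) (16,3) (18,16) (14,160/9)]
3. After y ≥ 8: [(14,8) (218/13,8) (18,16) (14,160/9)]
4. After y ≤ 18: [(14,8) (218/13,8) (18,16) (14,160/9)]
5. Canonical ring: [(14,8) (218/13,8) (18,16) (14,160/9)]

Clipped polygon: [(14,8) (218/13,8) (18,16) (14,160/9)]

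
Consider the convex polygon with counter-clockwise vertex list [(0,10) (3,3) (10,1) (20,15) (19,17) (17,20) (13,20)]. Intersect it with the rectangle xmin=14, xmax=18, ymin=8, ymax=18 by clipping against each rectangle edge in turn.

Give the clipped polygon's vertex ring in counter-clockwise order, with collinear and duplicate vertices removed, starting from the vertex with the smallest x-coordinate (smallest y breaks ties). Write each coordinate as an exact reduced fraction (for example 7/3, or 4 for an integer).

1. After x ≥ 14: [(14,33/5) (20,15) (19,17) (17,20) (14,20)]
2. After x ≤ 18: [(14,33/5) (18,61/5) (18,37/2) (17,20) (14,20)]
3. After y ≥ 8: [(14,8) (15,8) (18,61/5) (18,37/2) (17,20) (14,20)]
4. After y ≤ 18: [(14,18) (14,8) (15,8) (18,61/5) (18,18)]
5. Canonical ring: [(14,8) (15,8) (18,61/5) (18,18) (14,18)]

Clipped polygon: [(14,8) (15,8) (18,61/5) (18,18) (14,18)]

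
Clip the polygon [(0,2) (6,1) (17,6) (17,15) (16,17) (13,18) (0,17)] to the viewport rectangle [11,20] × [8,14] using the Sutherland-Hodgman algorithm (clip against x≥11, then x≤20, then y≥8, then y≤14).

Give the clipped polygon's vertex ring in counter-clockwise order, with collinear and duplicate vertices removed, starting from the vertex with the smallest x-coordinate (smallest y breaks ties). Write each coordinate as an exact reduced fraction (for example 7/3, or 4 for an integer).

Clipped polygon: [(11,8) (17,8) (17,14) (11,14)]

1. After x ≥ 11: [(11,36/11) (17,6) (17,15) (16,17) (13,18) (11,232/13)]
2. After x ≤ 20: [(11,36/11) (17,6) (17,15) (16,17) (13,18) (11,232/13)]
3. After y ≥ 8: [(11,8) (17,8) (17,15) (16,17) (13,18) (11,232/13)]
4. After y ≤ 14: [(11,14) (11,8) (17,8) (17,14)]
5. Canonical ring: [(11,8) (17,8) (17,14) (11,14)]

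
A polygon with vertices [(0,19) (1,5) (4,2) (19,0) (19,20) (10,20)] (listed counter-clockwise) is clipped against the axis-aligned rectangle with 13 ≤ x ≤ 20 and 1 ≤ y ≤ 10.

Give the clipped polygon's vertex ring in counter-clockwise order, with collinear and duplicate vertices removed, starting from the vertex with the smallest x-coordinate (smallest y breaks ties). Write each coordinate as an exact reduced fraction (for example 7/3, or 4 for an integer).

1. After x ≥ 13: [(13,4/5) (19,0) (19,20) (13,20)]
2. After x ≤ 20: [(13,4/5) (19,0) (19,20) (13,20)]
3. After y ≥ 1: [(13,1) (19,1) (19,20) (13,20)]
4. After y ≤ 10: [(13,10) (13,1) (19,1) (19,10)]
5. Canonical ring: [(13,1) (19,1) (19,10) (13,10)]

Clipped polygon: [(13,1) (19,1) (19,10) (13,10)]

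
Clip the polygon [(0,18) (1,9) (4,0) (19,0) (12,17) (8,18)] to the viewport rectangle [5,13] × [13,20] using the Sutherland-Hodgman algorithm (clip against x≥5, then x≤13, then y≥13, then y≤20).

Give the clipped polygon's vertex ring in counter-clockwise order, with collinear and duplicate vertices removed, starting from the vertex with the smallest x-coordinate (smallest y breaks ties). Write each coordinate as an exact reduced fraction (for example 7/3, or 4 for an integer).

1. After x ≥ 5: [(5,18) (5,0) (19,0) (12,17) (8,18)]
2. After x ≤ 13: [(5,18) (5,0) (13,0) (13,102/7) (12,17) (8,18)]
3. After y ≥ 13: [(5,18) (5,13) (13,13) (13,102/7) (12,17) (8,18)]
4. After y ≤ 20: [(5,18) (5,13) (13,13) (13,102/7) (12,17) (8,18)]
5. Canonical ring: [(5,13) (13,13) (13,102/7) (12,17) (8,18) (5,18)]

Clipped polygon: [(5,13) (13,13) (13,102/7) (12,17) (8,18) (5,18)]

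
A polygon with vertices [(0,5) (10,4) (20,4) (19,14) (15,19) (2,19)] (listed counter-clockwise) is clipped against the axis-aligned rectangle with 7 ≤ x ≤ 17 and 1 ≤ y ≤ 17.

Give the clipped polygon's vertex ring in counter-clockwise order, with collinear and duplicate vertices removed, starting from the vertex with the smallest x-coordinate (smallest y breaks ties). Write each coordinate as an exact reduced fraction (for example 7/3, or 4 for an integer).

Clipped polygon: [(7,43/10) (10,4) (17,4) (17,33/2) (83/5,17) (7,17)]

1. After x ≥ 7: [(7,43/10) (10,4) (20,4) (19,14) (15,19) (7,19)]
2. After x ≤ 17: [(7,43/10) (10,4) (17,4) (17,33/2) (15,19) (7,19)]
3. After y ≥ 1: [(7,43/10) (10,4) (17,4) (17,33/2) (15,19) (7,19)]
4. After y ≤ 17: [(7,17) (7,43/10) (10,4) (17,4) (17,33/2) (83/5,17)]
5. Canonical ring: [(7,43/10) (10,4) (17,4) (17,33/2) (83/5,17) (7,17)]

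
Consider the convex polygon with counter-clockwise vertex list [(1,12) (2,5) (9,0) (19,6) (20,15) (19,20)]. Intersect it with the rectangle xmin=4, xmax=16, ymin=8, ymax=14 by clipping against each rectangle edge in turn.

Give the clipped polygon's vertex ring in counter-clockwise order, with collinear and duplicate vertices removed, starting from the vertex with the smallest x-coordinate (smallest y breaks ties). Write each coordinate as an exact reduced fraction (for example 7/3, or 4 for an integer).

1. After x ≥ 4: [(4,40/3) (4,25/7) (9,0) (19,6) (20,15) (19,20)]
2. After x ≤ 16: [(16,56/3) (4,40/3) (4,25/7) (9,0) (16,21/5)]
3. After y ≥ 8: [(16,8) (16,56/3) (4,40/3) (4,8)]
4. After y ≤ 14: [(16,8) (16,14) (11/2,14) (4,40/3) (4,8)]
5. Canonical ring: [(4,8) (16,8) (16,14) (11/2,14) (4,40/3)]

Clipped polygon: [(4,8) (16,8) (16,14) (11/2,14) (4,40/3)]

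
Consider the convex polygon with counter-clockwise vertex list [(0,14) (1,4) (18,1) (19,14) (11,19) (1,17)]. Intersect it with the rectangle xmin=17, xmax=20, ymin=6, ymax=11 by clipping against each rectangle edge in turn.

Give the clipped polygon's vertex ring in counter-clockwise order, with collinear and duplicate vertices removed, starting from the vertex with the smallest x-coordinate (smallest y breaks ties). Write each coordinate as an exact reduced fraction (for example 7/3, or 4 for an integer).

Clipped polygon: [(17,6) (239/13,6) (244/13,11) (17,11)]

1. After x ≥ 17: [(17,20/17) (18,1) (19,14) (17,61/4)]
2. After x ≤ 20: [(17,20/17) (18,1) (19,14) (17,61/4)]
3. After y ≥ 6: [(17,6) (239/13,6) (19,14) (17,61/4)]
4. After y ≤ 11: [(17,11) (17,6) (239/13,6) (244/13,11)]
5. Canonical ring: [(17,6) (239/13,6) (244/13,11) (17,11)]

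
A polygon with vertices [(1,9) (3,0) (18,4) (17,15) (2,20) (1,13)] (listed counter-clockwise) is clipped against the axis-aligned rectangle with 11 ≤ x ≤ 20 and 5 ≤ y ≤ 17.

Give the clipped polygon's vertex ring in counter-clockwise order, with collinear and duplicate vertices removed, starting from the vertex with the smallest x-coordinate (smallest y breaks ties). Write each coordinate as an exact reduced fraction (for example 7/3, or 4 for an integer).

Clipped polygon: [(11,5) (197/11,5) (17,15) (11,17)]

1. After x ≥ 11: [(11,32/15) (18,4) (17,15) (11,17)]
2. After x ≤ 20: [(11,32/15) (18,4) (17,15) (11,17)]
3. After y ≥ 5: [(11,5) (197/11,5) (17,15) (11,17)]
4. After y ≤ 17: [(11,5) (197/11,5) (17,15) (11,17)]
5. Canonical ring: [(11,5) (197/11,5) (17,15) (11,17)]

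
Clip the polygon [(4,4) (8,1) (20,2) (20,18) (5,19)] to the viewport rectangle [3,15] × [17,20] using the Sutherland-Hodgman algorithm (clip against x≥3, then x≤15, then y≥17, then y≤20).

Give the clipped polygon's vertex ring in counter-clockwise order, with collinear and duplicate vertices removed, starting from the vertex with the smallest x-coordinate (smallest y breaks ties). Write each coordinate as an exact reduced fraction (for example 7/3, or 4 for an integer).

1. After x ≥ 3: [(4,4) (8,1) (20,2) (20,18) (5,19)]
2. After x ≤ 15: [(4,4) (8,1) (15,19/12) (15,55/3) (5,19)]
3. After y ≥ 17: [(73/15,17) (15,17) (15,55/3) (5,19)]
4. After y ≤ 20: [(73/15,17) (15,17) (15,55/3) (5,19)]
5. Canonical ring: [(73/15,17) (15,17) (15,55/3) (5,19)]

Clipped polygon: [(73/15,17) (15,17) (15,55/3) (5,19)]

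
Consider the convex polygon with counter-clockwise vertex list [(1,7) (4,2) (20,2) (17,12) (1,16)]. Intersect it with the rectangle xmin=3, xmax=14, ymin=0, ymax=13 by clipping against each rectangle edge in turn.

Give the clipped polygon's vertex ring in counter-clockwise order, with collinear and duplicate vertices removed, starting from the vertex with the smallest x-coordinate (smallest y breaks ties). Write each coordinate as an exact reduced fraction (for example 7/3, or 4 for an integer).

Clipped polygon: [(3,11/3) (4,2) (14,2) (14,51/4) (13,13) (3,13)]

1. After x ≥ 3: [(3,11/3) (4,2) (20,2) (17,12) (3,31/2)]
2. After x ≤ 14: [(3,11/3) (4,2) (14,2) (14,51/4) (3,31/2)]
3. After y ≥ 0: [(3,11/3) (4,2) (14,2) (14,51/4) (3,31/2)]
4. After y ≤ 13: [(3,13) (3,11/3) (4,2) (14,2) (14,51/4) (13,13)]
5. Canonical ring: [(3,11/3) (4,2) (14,2) (14,51/4) (13,13) (3,13)]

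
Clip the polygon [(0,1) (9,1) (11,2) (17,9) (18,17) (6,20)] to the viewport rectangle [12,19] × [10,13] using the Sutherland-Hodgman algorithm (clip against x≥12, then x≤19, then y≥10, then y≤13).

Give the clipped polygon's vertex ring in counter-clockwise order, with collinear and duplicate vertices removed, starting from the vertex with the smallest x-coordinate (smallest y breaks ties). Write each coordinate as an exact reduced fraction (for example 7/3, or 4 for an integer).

Clipped polygon: [(12,10) (137/8,10) (35/2,13) (12,13)]

1. After x ≥ 12: [(12,19/6) (17,9) (18,17) (12,37/2)]
2. After x ≤ 19: [(12,19/6) (17,9) (18,17) (12,37/2)]
3. After y ≥ 10: [(12,10) (137/8,10) (18,17) (12,37/2)]
4. After y ≤ 13: [(12,13) (12,10) (137/8,10) (35/2,13)]
5. Canonical ring: [(12,10) (137/8,10) (35/2,13) (12,13)]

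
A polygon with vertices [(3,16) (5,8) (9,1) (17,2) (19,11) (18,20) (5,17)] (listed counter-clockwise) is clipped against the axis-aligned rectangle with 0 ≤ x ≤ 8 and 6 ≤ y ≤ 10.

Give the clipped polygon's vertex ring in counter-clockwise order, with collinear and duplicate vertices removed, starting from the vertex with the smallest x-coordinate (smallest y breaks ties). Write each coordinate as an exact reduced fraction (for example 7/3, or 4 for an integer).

1. After x ≥ 0: [(3,16) (5,8) (9,1) (17,2) (19,11) (18,20) (5,17)]
2. After x ≤ 8: [(3,16) (5,8) (8,11/4) (8,230/13) (5,17)]
3. After y ≥ 6: [(3,16) (5,8) (43/7,6) (8,6) (8,230/13) (5,17)]
4. After y ≤ 10: [(9/2,10) (5,8) (43/7,6) (8,6) (8,10)]
5. Canonical ring: [(9/2,10) (5,8) (43/7,6) (8,6) (8,10)]

Clipped polygon: [(9/2,10) (5,8) (43/7,6) (8,6) (8,10)]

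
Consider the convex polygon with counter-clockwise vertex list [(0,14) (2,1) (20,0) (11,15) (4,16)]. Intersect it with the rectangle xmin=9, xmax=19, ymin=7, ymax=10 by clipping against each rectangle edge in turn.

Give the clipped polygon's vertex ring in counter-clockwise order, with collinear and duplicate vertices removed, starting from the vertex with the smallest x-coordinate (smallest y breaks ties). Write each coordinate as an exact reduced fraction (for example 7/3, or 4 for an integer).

1. After x ≥ 9: [(9,11/18) (20,0) (11,15) (9,107/7)]
2. After x ≤ 19: [(9,11/18) (19,1/18) (19,5/3) (11,15) (9,107/7)]
3. After y ≥ 7: [(9,7) (79/5,7) (11,15) (9,107/7)]
4. After y ≤ 10: [(9,10) (9,7) (79/5,7) (14,10)]
5. Canonical ring: [(9,7) (79/5,7) (14,10) (9,10)]

Clipped polygon: [(9,7) (79/5,7) (14,10) (9,10)]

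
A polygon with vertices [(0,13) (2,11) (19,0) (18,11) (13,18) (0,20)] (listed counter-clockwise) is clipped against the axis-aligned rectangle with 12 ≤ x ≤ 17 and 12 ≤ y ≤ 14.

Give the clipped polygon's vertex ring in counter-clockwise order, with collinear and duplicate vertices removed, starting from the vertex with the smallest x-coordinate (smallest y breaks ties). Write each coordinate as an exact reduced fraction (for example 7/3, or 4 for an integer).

Clipped polygon: [(12,12) (17,12) (17,62/5) (111/7,14) (12,14)]

1. After x ≥ 12: [(12,77/17) (19,0) (18,11) (13,18) (12,236/13)]
2. After x ≤ 17: [(12,77/17) (17,22/17) (17,62/5) (13,18) (12,236/13)]
3. After y ≥ 12: [(12,12) (17,12) (17,62/5) (13,18) (12,236/13)]
4. After y ≤ 14: [(12,14) (12,12) (17,12) (17,62/5) (111/7,14)]
5. Canonical ring: [(12,12) (17,12) (17,62/5) (111/7,14) (12,14)]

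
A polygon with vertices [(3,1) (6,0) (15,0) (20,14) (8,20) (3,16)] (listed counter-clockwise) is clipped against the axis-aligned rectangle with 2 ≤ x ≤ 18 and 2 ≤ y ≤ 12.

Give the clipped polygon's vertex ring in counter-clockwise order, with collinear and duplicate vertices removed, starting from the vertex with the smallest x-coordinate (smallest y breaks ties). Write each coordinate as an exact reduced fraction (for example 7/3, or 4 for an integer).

Clipped polygon: [(3,2) (110/7,2) (18,42/5) (18,12) (3,12)]

1. After x ≥ 2: [(3,1) (6,0) (15,0) (20,14) (8,20) (3,16)]
2. After x ≤ 18: [(3,1) (6,0) (15,0) (18,42/5) (18,15) (8,20) (3,16)]
3. After y ≥ 2: [(3,2) (110/7,2) (18,42/5) (18,15) (8,20) (3,16)]
4. After y ≤ 12: [(3,12) (3,2) (110/7,2) (18,42/5) (18,12)]
5. Canonical ring: [(3,2) (110/7,2) (18,42/5) (18,12) (3,12)]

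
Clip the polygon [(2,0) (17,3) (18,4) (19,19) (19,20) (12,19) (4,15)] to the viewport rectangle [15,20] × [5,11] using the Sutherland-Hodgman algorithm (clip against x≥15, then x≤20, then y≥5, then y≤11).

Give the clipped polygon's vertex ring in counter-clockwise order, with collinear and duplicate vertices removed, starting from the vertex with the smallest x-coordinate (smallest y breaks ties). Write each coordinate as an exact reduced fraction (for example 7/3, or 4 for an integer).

Clipped polygon: [(15,5) (271/15,5) (277/15,11) (15,11)]

1. After x ≥ 15: [(15,13/5) (17,3) (18,4) (19,19) (19,20) (15,136/7)]
2. After x ≤ 20: [(15,13/5) (17,3) (18,4) (19,19) (19,20) (15,136/7)]
3. After y ≥ 5: [(15,5) (271/15,5) (19,19) (19,20) (15,136/7)]
4. After y ≤ 11: [(15,11) (15,5) (271/15,5) (277/15,11)]
5. Canonical ring: [(15,5) (271/15,5) (277/15,11) (15,11)]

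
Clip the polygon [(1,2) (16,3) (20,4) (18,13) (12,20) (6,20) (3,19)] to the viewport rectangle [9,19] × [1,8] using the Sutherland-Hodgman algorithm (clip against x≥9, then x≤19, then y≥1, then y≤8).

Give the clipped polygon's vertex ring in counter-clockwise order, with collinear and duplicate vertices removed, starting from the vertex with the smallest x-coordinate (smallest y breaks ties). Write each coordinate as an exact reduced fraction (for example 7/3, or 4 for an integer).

1. After x ≥ 9: [(9,38/15) (16,3) (20,4) (18,13) (12,20) (9,20)]
2. After x ≤ 19: [(9,38/15) (16,3) (19,15/4) (19,17/2) (18,13) (12,20) (9,20)]
3. After y ≥ 1: [(9,38/15) (16,3) (19,15/4) (19,17/2) (18,13) (12,20) (9,20)]
4. After y ≤ 8: [(9,8) (9,38/15) (16,3) (19,15/4) (19,8)]
5. Canonical ring: [(9,38/15) (16,3) (19,15/4) (19,8) (9,8)]

Clipped polygon: [(9,38/15) (16,3) (19,15/4) (19,8) (9,8)]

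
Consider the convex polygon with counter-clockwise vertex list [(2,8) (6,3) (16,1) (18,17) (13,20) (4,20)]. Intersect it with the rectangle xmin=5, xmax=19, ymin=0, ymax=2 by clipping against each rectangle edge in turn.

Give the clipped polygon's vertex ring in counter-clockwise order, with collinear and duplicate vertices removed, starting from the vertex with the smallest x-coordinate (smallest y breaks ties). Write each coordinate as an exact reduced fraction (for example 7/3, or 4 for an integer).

Clipped polygon: [(11,2) (16,1) (129/8,2)]

1. After x ≥ 5: [(5,17/4) (6,3) (16,1) (18,17) (13,20) (5,20)]
2. After x ≤ 19: [(5,17/4) (6,3) (16,1) (18,17) (13,20) (5,20)]
3. After y ≥ 0: [(5,17/4) (6,3) (16,1) (18,17) (13,20) (5,20)]
4. After y ≤ 2: [(11,2) (16,1) (129/8,2)]
5. Canonical ring: [(11,2) (16,1) (129/8,2)]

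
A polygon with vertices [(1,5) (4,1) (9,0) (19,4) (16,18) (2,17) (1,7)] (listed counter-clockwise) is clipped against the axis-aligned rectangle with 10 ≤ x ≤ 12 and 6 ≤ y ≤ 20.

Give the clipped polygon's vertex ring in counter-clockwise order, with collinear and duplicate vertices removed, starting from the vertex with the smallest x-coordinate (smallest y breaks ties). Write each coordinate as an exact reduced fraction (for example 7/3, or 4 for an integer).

1. After x ≥ 10: [(10,2/5) (19,4) (16,18) (10,123/7)]
2. After x ≤ 12: [(10,2/5) (12,6/5) (12,124/7) (10,123/7)]
3. After y ≥ 6: [(10,6) (12,6) (12,124/7) (10,123/7)]
4. After y ≤ 20: [(10,6) (12,6) (12,124/7) (10,123/7)]
5. Canonical ring: [(10,6) (12,6) (12,124/7) (10,123/7)]

Clipped polygon: [(10,6) (12,6) (12,124/7) (10,123/7)]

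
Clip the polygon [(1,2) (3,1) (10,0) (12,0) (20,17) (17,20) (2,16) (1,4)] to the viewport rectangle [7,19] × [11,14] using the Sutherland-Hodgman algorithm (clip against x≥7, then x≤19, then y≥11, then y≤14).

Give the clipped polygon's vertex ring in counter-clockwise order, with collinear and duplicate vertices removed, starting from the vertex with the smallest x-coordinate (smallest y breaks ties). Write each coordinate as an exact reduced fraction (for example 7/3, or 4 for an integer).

Clipped polygon: [(7,11) (292/17,11) (316/17,14) (7,14)]

1. After x ≥ 7: [(7,3/7) (10,0) (12,0) (20,17) (17,20) (7,52/3)]
2. After x ≤ 19: [(7,3/7) (10,0) (12,0) (19,119/8) (19,18) (17,20) (7,52/3)]
3. After y ≥ 11: [(7,11) (292/17,11) (19,119/8) (19,18) (17,20) (7,52/3)]
4. After y ≤ 14: [(7,14) (7,11) (292/17,11) (316/17,14)]
5. Canonical ring: [(7,11) (292/17,11) (316/17,14) (7,14)]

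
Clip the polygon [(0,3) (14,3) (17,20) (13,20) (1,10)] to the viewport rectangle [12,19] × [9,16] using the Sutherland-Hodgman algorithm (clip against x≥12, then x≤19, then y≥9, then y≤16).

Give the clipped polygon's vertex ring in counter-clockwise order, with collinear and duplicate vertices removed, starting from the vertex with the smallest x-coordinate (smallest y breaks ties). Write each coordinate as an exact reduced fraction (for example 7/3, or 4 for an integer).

Clipped polygon: [(12,9) (256/17,9) (277/17,16) (12,16)]

1. After x ≥ 12: [(12,3) (14,3) (17,20) (13,20) (12,115/6)]
2. After x ≤ 19: [(12,3) (14,3) (17,20) (13,20) (12,115/6)]
3. After y ≥ 9: [(12,9) (256/17,9) (17,20) (13,20) (12,115/6)]
4. After y ≤ 16: [(12,16) (12,9) (256/17,9) (277/17,16)]
5. Canonical ring: [(12,9) (256/17,9) (277/17,16) (12,16)]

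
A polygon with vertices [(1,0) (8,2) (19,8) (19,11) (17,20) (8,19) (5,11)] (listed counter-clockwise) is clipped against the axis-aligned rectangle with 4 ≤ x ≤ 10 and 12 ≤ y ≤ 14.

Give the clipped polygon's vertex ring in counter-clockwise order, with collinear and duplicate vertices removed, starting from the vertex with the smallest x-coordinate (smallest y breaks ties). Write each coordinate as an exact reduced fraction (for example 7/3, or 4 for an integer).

1. After x ≥ 4: [(4,33/4) (4,6/7) (8,2) (19,8) (19,11) (17,20) (8,19) (5,11)]
2. After x ≤ 10: [(4,33/4) (4,6/7) (8,2) (10,34/11) (10,173/9) (8,19) (5,11)]
3. After y ≥ 12: [(10,12) (10,173/9) (8,19) (43/8,12)]
4. After y ≤ 14: [(10,12) (10,14) (49/8,14) (43/8,12)]
5. Canonical ring: [(43/8,12) (10,12) (10,14) (49/8,14)]

Clipped polygon: [(43/8,12) (10,12) (10,14) (49/8,14)]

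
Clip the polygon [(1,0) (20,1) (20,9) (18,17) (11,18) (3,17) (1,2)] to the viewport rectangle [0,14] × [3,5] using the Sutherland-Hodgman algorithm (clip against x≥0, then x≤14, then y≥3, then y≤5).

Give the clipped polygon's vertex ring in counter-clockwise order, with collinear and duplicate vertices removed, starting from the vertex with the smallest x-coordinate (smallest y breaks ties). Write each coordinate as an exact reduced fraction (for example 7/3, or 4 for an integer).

1. After x ≥ 0: [(1,0) (20,1) (20,9) (18,17) (11,18) (3,17) (1,2)]
2. After x ≤ 14: [(1,0) (14,13/19) (14,123/7) (11,18) (3,17) (1,2)]
3. After y ≥ 3: [(14,3) (14,123/7) (11,18) (3,17) (17/15,3)]
4. After y ≤ 5: [(14,3) (14,5) (7/5,5) (17/15,3)]
5. Canonical ring: [(17/15,3) (14,3) (14,5) (7/5,5)]

Clipped polygon: [(17/15,3) (14,3) (14,5) (7/5,5)]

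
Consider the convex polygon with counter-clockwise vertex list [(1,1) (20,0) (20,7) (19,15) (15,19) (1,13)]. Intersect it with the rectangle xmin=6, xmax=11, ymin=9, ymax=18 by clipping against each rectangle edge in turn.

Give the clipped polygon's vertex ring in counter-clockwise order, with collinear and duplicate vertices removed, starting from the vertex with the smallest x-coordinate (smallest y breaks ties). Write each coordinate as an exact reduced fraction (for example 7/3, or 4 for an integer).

Clipped polygon: [(6,9) (11,9) (11,121/7) (6,106/7)]

1. After x ≥ 6: [(6,14/19) (20,0) (20,7) (19,15) (15,19) (6,106/7)]
2. After x ≤ 11: [(6,14/19) (11,9/19) (11,121/7) (6,106/7)]
3. After y ≥ 9: [(6,9) (11,9) (11,121/7) (6,106/7)]
4. After y ≤ 18: [(6,9) (11,9) (11,121/7) (6,106/7)]
5. Canonical ring: [(6,9) (11,9) (11,121/7) (6,106/7)]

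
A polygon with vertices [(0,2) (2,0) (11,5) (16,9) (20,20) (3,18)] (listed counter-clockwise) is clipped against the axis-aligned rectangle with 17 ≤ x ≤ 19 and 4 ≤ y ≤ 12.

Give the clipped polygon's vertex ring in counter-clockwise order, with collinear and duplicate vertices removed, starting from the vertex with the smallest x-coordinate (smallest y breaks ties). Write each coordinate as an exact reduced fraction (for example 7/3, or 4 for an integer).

Clipped polygon: [(17,47/4) (188/11,12) (17,12)]

1. After x ≥ 17: [(17,47/4) (20,20) (17,334/17)]
2. After x ≤ 19: [(17,47/4) (19,69/4) (19,338/17) (17,334/17)]
3. After y ≥ 4: [(17,47/4) (19,69/4) (19,338/17) (17,334/17)]
4. After y ≤ 12: [(17,12) (17,47/4) (188/11,12)]
5. Canonical ring: [(17,47/4) (188/11,12) (17,12)]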